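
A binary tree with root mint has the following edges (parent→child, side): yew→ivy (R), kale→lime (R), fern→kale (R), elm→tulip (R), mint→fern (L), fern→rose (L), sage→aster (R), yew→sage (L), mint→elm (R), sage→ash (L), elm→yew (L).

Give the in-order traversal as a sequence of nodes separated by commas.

rose, fern, kale, lime, mint, ash, sage, aster, yew, ivy, elm, tulip

In-order visits the left subtree, then the node, then the right subtree.
At mint: go left to fern.
  At fern: go left to rose.
    rose is a leaf — visit rose.
  Visit fern.
  At fern: go right to kale.
    At kale: no left child.
    Visit kale.
    At kale: go right to lime.
      lime is a leaf — visit lime.
Visit mint.
At mint: go right to elm.
  At elm: go left to yew.
    At yew: go left to sage.
      At sage: go left to ash.
        ash is a leaf — visit ash.
      Visit sage.
      At sage: go right to aster.
        aster is a leaf — visit aster.
    Visit yew.
    At yew: go right to ivy.
      ivy is a leaf — visit ivy.
  Visit elm.
  At elm: go right to tulip.
    tulip is a leaf — visit tulip.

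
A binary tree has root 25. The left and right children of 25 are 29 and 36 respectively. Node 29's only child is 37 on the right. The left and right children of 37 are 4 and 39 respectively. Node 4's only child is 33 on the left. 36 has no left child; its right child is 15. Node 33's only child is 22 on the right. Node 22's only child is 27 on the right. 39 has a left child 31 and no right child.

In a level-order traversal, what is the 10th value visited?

22

Level-order visits nodes level by level from the root, left to right within each level.
Level 0: 25
Level 1: 29, 36
Level 2: 37, 15
Level 3: 4, 39
Level 4: 33, 31
Level 5: 22
Level 6: 27
Full level-order sequence: 25, 29, 36, 37, 15, 4, 39, 33, 31, 22, 27.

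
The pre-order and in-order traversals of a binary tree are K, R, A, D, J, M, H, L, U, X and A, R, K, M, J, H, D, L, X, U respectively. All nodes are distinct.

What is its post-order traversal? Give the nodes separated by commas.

A, R, M, H, J, X, U, L, D, K

The first element of pre-order is the root; it splits in-order into left and right subtrees.
Root K: left subtree has 2 nodes {A, R}, right has 7 {M, J, H, D, L, X, U}.
  Root R: left subtree has 1 node {A}, right has 0 { }.
  Root D: left subtree has 3 nodes {M, J, H}, right has 3 {L, X, U}.
    Root J: left subtree has 1 node {M}, right has 1 {H}.
    Root L: left subtree has 0 nodes { }, right has 2 {X, U}.
      Root U: left subtree has 1 node {X}, right has 0 { }.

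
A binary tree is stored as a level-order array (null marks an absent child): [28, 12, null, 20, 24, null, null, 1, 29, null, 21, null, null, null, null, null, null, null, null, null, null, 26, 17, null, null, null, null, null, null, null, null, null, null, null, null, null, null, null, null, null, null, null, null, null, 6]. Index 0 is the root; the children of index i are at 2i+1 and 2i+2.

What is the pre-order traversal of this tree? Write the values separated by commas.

Pre-order visits the node, then its left subtree, then its right subtree.
Visit 28.
At 28: go left to 12.
  Visit 12.
  At 12: go left to 20.
    Visit 20.
    At 20: go left to 1.
      1 is a leaf — visit 1.
    At 20: go right to 29.
      29 is a leaf — visit 29.
  At 12: go right to 24.
    Visit 24.
    At 24: no left child.
    At 24: go right to 21.
      Visit 21.
      At 21: go left to 26.
        Visit 26.
        At 26: no left child.
        At 26: go right to 6.
          6 is a leaf — visit 6.
      At 21: go right to 17.
        17 is a leaf — visit 17.
At 28: no right child.

28, 12, 20, 1, 29, 24, 21, 26, 6, 17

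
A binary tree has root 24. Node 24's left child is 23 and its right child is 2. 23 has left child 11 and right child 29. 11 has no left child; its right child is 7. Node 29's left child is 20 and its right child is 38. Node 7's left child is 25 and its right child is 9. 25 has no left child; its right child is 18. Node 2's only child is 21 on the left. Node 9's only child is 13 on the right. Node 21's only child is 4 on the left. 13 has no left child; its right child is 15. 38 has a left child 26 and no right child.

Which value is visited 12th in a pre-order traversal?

38

Pre-order visits the node, then its left subtree, then its right subtree.
Visit 24.
At 24: go left to 23.
  Visit 23.
  At 23: go left to 11.
    Visit 11.
    At 11: no left child.
    At 11: go right to 7.
      Visit 7.
      At 7: go left to 25.
        Visit 25.
        At 25: no left child.
        At 25: go right to 18.
          18 is a leaf — visit 18.
      At 7: go right to 9.
        Visit 9.
        At 9: no left child.
        At 9: go right to 13.
          Visit 13.
          At 13: no left child.
          At 13: go right to 15.
            15 is a leaf — visit 15.
  At 23: go right to 29.
    Visit 29.
    At 29: go left to 20.
      20 is a leaf — visit 20.
    At 29: go right to 38.
      Visit 38.
      At 38: go left to 26.
        26 is a leaf — visit 26.
      At 38: no right child.
At 24: go right to 2.
  Visit 2.
  At 2: go left to 21.
    Visit 21.
    At 21: go left to 4.
      4 is a leaf — visit 4.
    At 21: no right child.
  At 2: no right child.
Full pre-order sequence: 24, 23, 11, 7, 25, 18, 9, 13, 15, 29, 20, 38, 26, 2, 21, 4.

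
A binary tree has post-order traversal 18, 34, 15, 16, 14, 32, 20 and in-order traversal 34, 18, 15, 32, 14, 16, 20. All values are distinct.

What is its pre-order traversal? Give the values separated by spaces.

20 32 15 34 18 14 16

The last element of post-order is the root; it splits in-order into left and right subtrees.
Root 20: left subtree has 6 nodes {34, 18, 15, 32, 14, 16}, right has 0 { }.
  Root 32: left subtree has 3 nodes {34, 18, 15}, right has 2 {14, 16}.
    Root 15: left subtree has 2 nodes {34, 18}, right has 0 { }.
      Root 34: left subtree has 0 nodes { }, right has 1 {18}.
    Root 14: left subtree has 0 nodes { }, right has 1 {16}.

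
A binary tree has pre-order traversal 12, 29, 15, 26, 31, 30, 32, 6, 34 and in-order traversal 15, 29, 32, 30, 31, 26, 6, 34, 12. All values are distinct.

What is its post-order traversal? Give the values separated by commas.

15, 32, 30, 31, 34, 6, 26, 29, 12

The first element of pre-order is the root; it splits in-order into left and right subtrees.
Root 12: left subtree has 8 nodes {15, 29, 32, 30, 31, 26, 6, 34}, right has 0 { }.
  Root 29: left subtree has 1 node {15}, right has 6 {32, 30, 31, 26, 6, 34}.
    Root 26: left subtree has 3 nodes {32, 30, 31}, right has 2 {6, 34}.
      Root 31: left subtree has 2 nodes {32, 30}, right has 0 { }.
        Root 30: left subtree has 1 node {32}, right has 0 { }.
      Root 6: left subtree has 0 nodes { }, right has 1 {34}.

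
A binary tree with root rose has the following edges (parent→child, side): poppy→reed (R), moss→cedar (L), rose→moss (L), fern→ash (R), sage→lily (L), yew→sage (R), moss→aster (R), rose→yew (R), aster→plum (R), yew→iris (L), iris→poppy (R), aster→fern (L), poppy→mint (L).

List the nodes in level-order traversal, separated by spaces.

rose moss yew cedar aster iris sage fern plum poppy lily ash mint reed

Level-order visits nodes level by level from the root, left to right within each level.
Level 0: rose
Level 1: moss, yew
Level 2: cedar, aster, iris, sage
Level 3: fern, plum, poppy, lily
Level 4: ash, mint, reed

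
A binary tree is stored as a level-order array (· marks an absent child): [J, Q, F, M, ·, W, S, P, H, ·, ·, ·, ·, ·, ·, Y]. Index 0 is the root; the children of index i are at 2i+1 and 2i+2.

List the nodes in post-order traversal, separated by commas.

Post-order visits the left subtree, then the right subtree, then the node.
At J: go left to Q.
  At Q: go left to M.
    At M: go left to P.
      At P: go left to Y.
        Y is a leaf — visit Y.
      At P: no right child.
      Visit P.
    At M: go right to H.
      H is a leaf — visit H.
    Visit M.
  At Q: no right child.
  Visit Q.
At J: go right to F.
  At F: go left to W.
    W is a leaf — visit W.
  At F: go right to S.
    S is a leaf — visit S.
  Visit F.
Visit J.

Y, P, H, M, Q, W, S, F, J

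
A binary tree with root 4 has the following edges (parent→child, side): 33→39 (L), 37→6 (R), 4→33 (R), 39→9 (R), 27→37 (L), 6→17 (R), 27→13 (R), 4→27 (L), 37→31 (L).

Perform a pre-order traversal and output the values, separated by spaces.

4 27 37 31 6 17 13 33 39 9

Pre-order visits the node, then its left subtree, then its right subtree.
Visit 4.
At 4: go left to 27.
  Visit 27.
  At 27: go left to 37.
    Visit 37.
    At 37: go left to 31.
      31 is a leaf — visit 31.
    At 37: go right to 6.
      Visit 6.
      At 6: no left child.
      At 6: go right to 17.
        17 is a leaf — visit 17.
  At 27: go right to 13.
    13 is a leaf — visit 13.
At 4: go right to 33.
  Visit 33.
  At 33: go left to 39.
    Visit 39.
    At 39: no left child.
    At 39: go right to 9.
      9 is a leaf — visit 9.
  At 33: no right child.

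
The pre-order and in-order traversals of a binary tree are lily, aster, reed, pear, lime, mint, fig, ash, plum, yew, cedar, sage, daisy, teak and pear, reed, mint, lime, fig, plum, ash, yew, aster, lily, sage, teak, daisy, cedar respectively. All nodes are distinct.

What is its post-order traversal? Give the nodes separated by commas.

The first element of pre-order is the root; it splits in-order into left and right subtrees.
Root lily: left subtree has 9 nodes {pear, reed, mint, lime, fig, plum, ash, yew, aster}, right has 4 {sage, teak, daisy, cedar}.
  Root aster: left subtree has 8 nodes {pear, reed, mint, lime, fig, plum, ash, yew}, right has 0 { }.
    Root reed: left subtree has 1 node {pear}, right has 6 {mint, lime, fig, plum, ash, yew}.
      Root lime: left subtree has 1 node {mint}, right has 4 {fig, plum, ash, yew}.
        Root fig: left subtree has 0 nodes { }, right has 3 {plum, ash, yew}.
          Root ash: left subtree has 1 node {plum}, right has 1 {yew}.
  Root cedar: left subtree has 3 nodes {sage, teak, daisy}, right has 0 { }.
    Root sage: left subtree has 0 nodes { }, right has 2 {teak, daisy}.
      Root daisy: left subtree has 1 node {teak}, right has 0 { }.

pear, mint, plum, yew, ash, fig, lime, reed, aster, teak, daisy, sage, cedar, lily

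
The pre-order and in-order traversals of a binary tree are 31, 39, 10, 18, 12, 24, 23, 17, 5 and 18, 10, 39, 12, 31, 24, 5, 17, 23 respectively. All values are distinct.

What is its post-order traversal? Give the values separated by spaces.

18 10 12 39 5 17 23 24 31

The first element of pre-order is the root; it splits in-order into left and right subtrees.
Root 31: left subtree has 4 nodes {18, 10, 39, 12}, right has 4 {24, 5, 17, 23}.
  Root 39: left subtree has 2 nodes {18, 10}, right has 1 {12}.
    Root 10: left subtree has 1 node {18}, right has 0 { }.
  Root 24: left subtree has 0 nodes { }, right has 3 {5, 17, 23}.
    Root 23: left subtree has 2 nodes {5, 17}, right has 0 { }.
      Root 17: left subtree has 1 node {5}, right has 0 { }.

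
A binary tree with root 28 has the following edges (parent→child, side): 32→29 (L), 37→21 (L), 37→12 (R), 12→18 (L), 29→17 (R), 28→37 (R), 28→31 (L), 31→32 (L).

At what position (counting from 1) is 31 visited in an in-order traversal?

4

In-order visits the left subtree, then the node, then the right subtree.
At 28: go left to 31.
  At 31: go left to 32.
    At 32: go left to 29.
      At 29: no left child.
      Visit 29.
      At 29: go right to 17.
        17 is a leaf — visit 17.
    Visit 32.
    At 32: no right child.
  Visit 31.
  At 31: no right child.
Visit 28.
At 28: go right to 37.
  At 37: go left to 21.
    21 is a leaf — visit 21.
  Visit 37.
  At 37: go right to 12.
    At 12: go left to 18.
      18 is a leaf — visit 18.
    Visit 12.
    At 12: no right child.
Full in-order sequence: 29, 17, 32, 31, 28, 21, 37, 18, 12.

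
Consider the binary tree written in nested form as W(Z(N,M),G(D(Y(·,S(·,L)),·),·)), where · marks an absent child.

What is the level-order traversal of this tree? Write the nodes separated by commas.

Level-order visits nodes level by level from the root, left to right within each level.
Level 0: W
Level 1: Z, G
Level 2: N, M, D
Level 3: Y
Level 4: S
Level 5: L

W, Z, G, N, M, D, Y, S, L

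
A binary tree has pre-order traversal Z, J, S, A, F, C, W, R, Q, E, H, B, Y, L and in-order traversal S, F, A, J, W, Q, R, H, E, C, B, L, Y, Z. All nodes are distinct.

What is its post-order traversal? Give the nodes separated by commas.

The first element of pre-order is the root; it splits in-order into left and right subtrees.
Root Z: left subtree has 13 nodes {S, F, A, J, W, Q, R, H, E, C, B, L, Y}, right has 0 { }.
  Root J: left subtree has 3 nodes {S, F, A}, right has 9 {W, Q, R, H, E, C, B, L, Y}.
    Root S: left subtree has 0 nodes { }, right has 2 {F, A}.
      Root A: left subtree has 1 node {F}, right has 0 { }.
    Root C: left subtree has 5 nodes {W, Q, R, H, E}, right has 3 {B, L, Y}.
      Root W: left subtree has 0 nodes { }, right has 4 {Q, R, H, E}.
        Root R: left subtree has 1 node {Q}, right has 2 {H, E}.
          Root E: left subtree has 1 node {H}, right has 0 { }.
      Root B: left subtree has 0 nodes { }, right has 2 {L, Y}.
        Root Y: left subtree has 1 node {L}, right has 0 { }.

F, A, S, Q, H, E, R, W, L, Y, B, C, J, Z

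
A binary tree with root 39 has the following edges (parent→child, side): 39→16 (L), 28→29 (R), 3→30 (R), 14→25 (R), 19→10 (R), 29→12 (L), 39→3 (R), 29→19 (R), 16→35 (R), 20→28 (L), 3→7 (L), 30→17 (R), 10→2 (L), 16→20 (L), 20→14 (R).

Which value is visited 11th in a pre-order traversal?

Pre-order visits the node, then its left subtree, then its right subtree.
Visit 39.
At 39: go left to 16.
  Visit 16.
  At 16: go left to 20.
    Visit 20.
    At 20: go left to 28.
      Visit 28.
      At 28: no left child.
      At 28: go right to 29.
        Visit 29.
        At 29: go left to 12.
          12 is a leaf — visit 12.
        At 29: go right to 19.
          Visit 19.
          At 19: no left child.
          At 19: go right to 10.
            Visit 10.
            At 10: go left to 2.
              2 is a leaf — visit 2.
            At 10: no right child.
    At 20: go right to 14.
      Visit 14.
      At 14: no left child.
      At 14: go right to 25.
        25 is a leaf — visit 25.
  At 16: go right to 35.
    35 is a leaf — visit 35.
At 39: go right to 3.
  Visit 3.
  At 3: go left to 7.
    7 is a leaf — visit 7.
  At 3: go right to 30.
    Visit 30.
    At 30: no left child.
    At 30: go right to 17.
      17 is a leaf — visit 17.
Full pre-order sequence: 39, 16, 20, 28, 29, 12, 19, 10, 2, 14, 25, 35, 3, 7, 30, 17.

25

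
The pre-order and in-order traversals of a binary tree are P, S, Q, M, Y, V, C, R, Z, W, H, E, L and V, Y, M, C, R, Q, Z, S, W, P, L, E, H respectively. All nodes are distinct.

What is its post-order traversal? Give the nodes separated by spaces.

The first element of pre-order is the root; it splits in-order into left and right subtrees.
Root P: left subtree has 9 nodes {V, Y, M, C, R, Q, Z, S, W}, right has 3 {L, E, H}.
  Root S: left subtree has 7 nodes {V, Y, M, C, R, Q, Z}, right has 1 {W}.
    Root Q: left subtree has 5 nodes {V, Y, M, C, R}, right has 1 {Z}.
      Root M: left subtree has 2 nodes {V, Y}, right has 2 {C, R}.
        Root Y: left subtree has 1 node {V}, right has 0 { }.
        Root C: left subtree has 0 nodes { }, right has 1 {R}.
  Root H: left subtree has 2 nodes {L, E}, right has 0 { }.
    Root E: left subtree has 1 node {L}, right has 0 { }.

V Y R C M Z Q W S L E H P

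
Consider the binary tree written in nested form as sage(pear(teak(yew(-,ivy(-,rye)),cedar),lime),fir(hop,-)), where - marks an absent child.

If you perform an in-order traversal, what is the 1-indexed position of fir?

In-order visits the left subtree, then the node, then the right subtree.
At sage: go left to pear.
  At pear: go left to teak.
    At teak: go left to yew.
      At yew: no left child.
      Visit yew.
      At yew: go right to ivy.
        At ivy: no left child.
        Visit ivy.
        At ivy: go right to rye.
          rye is a leaf — visit rye.
    Visit teak.
    At teak: go right to cedar.
      cedar is a leaf — visit cedar.
  Visit pear.
  At pear: go right to lime.
    lime is a leaf — visit lime.
Visit sage.
At sage: go right to fir.
  At fir: go left to hop.
    hop is a leaf — visit hop.
  Visit fir.
  At fir: no right child.
Full in-order sequence: yew, ivy, rye, teak, cedar, pear, lime, sage, hop, fir.

10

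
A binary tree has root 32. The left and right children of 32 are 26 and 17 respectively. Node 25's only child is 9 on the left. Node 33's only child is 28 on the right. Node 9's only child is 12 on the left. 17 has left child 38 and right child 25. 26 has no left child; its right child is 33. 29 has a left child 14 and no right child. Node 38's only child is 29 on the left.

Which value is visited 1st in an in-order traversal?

In-order visits the left subtree, then the node, then the right subtree.
At 32: go left to 26.
  At 26: no left child.
  Visit 26.
  At 26: go right to 33.
    At 33: no left child.
    Visit 33.
    At 33: go right to 28.
      28 is a leaf — visit 28.
Visit 32.
At 32: go right to 17.
  At 17: go left to 38.
    At 38: go left to 29.
      At 29: go left to 14.
        14 is a leaf — visit 14.
      Visit 29.
      At 29: no right child.
    Visit 38.
    At 38: no right child.
  Visit 17.
  At 17: go right to 25.
    At 25: go left to 9.
      At 9: go left to 12.
        12 is a leaf — visit 12.
      Visit 9.
      At 9: no right child.
    Visit 25.
    At 25: no right child.
Full in-order sequence: 26, 33, 28, 32, 14, 29, 38, 17, 12, 9, 25.

26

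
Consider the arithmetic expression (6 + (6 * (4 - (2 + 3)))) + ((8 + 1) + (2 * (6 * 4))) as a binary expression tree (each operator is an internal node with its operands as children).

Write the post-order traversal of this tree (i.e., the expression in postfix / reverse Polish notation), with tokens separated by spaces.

6 6 4 2 3 + - * + 8 1 + 2 6 4 * * + +

Post-order on an expression tree gives postfix notation: for each operator, emit left operand, right operand, then the operator.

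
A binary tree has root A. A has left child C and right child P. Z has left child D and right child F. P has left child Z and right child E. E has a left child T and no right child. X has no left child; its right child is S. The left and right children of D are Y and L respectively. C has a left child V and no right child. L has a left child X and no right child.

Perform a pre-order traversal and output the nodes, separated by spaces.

A C V P Z D Y L X S F E T

Pre-order visits the node, then its left subtree, then its right subtree.
Visit A.
At A: go left to C.
  Visit C.
  At C: go left to V.
    V is a leaf — visit V.
  At C: no right child.
At A: go right to P.
  Visit P.
  At P: go left to Z.
    Visit Z.
    At Z: go left to D.
      Visit D.
      At D: go left to Y.
        Y is a leaf — visit Y.
      At D: go right to L.
        Visit L.
        At L: go left to X.
          Visit X.
          At X: no left child.
          At X: go right to S.
            S is a leaf — visit S.
        At L: no right child.
    At Z: go right to F.
      F is a leaf — visit F.
  At P: go right to E.
    Visit E.
    At E: go left to T.
      T is a leaf — visit T.
    At E: no right child.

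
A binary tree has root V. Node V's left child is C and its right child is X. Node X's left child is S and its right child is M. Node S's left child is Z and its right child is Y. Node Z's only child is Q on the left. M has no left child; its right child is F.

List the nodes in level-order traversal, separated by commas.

V, C, X, S, M, Z, Y, F, Q

Level-order visits nodes level by level from the root, left to right within each level.
Level 0: V
Level 1: C, X
Level 2: S, M
Level 3: Z, Y, F
Level 4: Q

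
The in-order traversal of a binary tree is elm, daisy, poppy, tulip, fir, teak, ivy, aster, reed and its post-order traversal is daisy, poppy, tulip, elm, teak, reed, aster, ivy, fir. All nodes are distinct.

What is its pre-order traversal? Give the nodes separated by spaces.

The last element of post-order is the root; it splits in-order into left and right subtrees.
Root fir: left subtree has 4 nodes {elm, daisy, poppy, tulip}, right has 4 {teak, ivy, aster, reed}.
  Root elm: left subtree has 0 nodes { }, right has 3 {daisy, poppy, tulip}.
    Root tulip: left subtree has 2 nodes {daisy, poppy}, right has 0 { }.
      Root poppy: left subtree has 1 node {daisy}, right has 0 { }.
  Root ivy: left subtree has 1 node {teak}, right has 2 {aster, reed}.
    Root aster: left subtree has 0 nodes { }, right has 1 {reed}.

fir elm tulip poppy daisy ivy teak aster reed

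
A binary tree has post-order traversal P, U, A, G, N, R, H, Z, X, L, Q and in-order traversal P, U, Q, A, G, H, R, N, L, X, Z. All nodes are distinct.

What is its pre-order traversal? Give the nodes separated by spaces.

Q U P L H G A R N X Z

The last element of post-order is the root; it splits in-order into left and right subtrees.
Root Q: left subtree has 2 nodes {P, U}, right has 8 {A, G, H, R, N, L, X, Z}.
  Root U: left subtree has 1 node {P}, right has 0 { }.
  Root L: left subtree has 5 nodes {A, G, H, R, N}, right has 2 {X, Z}.
    Root H: left subtree has 2 nodes {A, G}, right has 2 {R, N}.
      Root G: left subtree has 1 node {A}, right has 0 { }.
      Root R: left subtree has 0 nodes { }, right has 1 {N}.
    Root X: left subtree has 0 nodes { }, right has 1 {Z}.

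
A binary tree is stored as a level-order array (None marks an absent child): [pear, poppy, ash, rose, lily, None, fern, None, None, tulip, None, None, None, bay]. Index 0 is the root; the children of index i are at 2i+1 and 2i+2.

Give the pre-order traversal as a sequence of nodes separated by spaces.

pear poppy rose lily tulip ash fern bay

Pre-order visits the node, then its left subtree, then its right subtree.
Visit pear.
At pear: go left to poppy.
  Visit poppy.
  At poppy: go left to rose.
    rose is a leaf — visit rose.
  At poppy: go right to lily.
    Visit lily.
    At lily: go left to tulip.
      tulip is a leaf — visit tulip.
    At lily: no right child.
At pear: go right to ash.
  Visit ash.
  At ash: no left child.
  At ash: go right to fern.
    Visit fern.
    At fern: go left to bay.
      bay is a leaf — visit bay.
    At fern: no right child.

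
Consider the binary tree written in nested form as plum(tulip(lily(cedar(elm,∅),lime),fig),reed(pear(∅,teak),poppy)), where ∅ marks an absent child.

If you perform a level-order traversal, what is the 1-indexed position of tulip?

Level-order visits nodes level by level from the root, left to right within each level.
Level 0: plum
Level 1: tulip, reed
Level 2: lily, fig, pear, poppy
Level 3: cedar, lime, teak
Level 4: elm
Full level-order sequence: plum, tulip, reed, lily, fig, pear, poppy, cedar, lime, teak, elm.

2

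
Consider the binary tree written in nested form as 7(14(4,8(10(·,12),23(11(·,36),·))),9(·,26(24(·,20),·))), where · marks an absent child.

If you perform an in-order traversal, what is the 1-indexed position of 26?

In-order visits the left subtree, then the node, then the right subtree.
At 7: go left to 14.
  At 14: go left to 4.
    4 is a leaf — visit 4.
  Visit 14.
  At 14: go right to 8.
    At 8: go left to 10.
      At 10: no left child.
      Visit 10.
      At 10: go right to 12.
        12 is a leaf — visit 12.
    Visit 8.
    At 8: go right to 23.
      At 23: go left to 11.
        At 11: no left child.
        Visit 11.
        At 11: go right to 36.
          36 is a leaf — visit 36.
      Visit 23.
      At 23: no right child.
Visit 7.
At 7: go right to 9.
  At 9: no left child.
  Visit 9.
  At 9: go right to 26.
    At 26: go left to 24.
      At 24: no left child.
      Visit 24.
      At 24: go right to 20.
        20 is a leaf — visit 20.
    Visit 26.
    At 26: no right child.
Full in-order sequence: 4, 14, 10, 12, 8, 11, 36, 23, 7, 9, 24, 20, 26.

13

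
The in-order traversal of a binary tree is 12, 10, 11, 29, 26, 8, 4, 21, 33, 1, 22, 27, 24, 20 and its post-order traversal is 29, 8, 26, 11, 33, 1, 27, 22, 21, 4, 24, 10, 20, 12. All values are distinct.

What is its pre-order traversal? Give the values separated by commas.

The last element of post-order is the root; it splits in-order into left and right subtrees.
Root 12: left subtree has 0 nodes { }, right has 13 {10, 11, 29, 26, 8, 4, 21, 33, 1, 22, 27, 24, 20}.
  Root 20: left subtree has 12 nodes {10, 11, 29, 26, 8, 4, 21, 33, 1, 22, 27, 24}, right has 0 { }.
    Root 10: left subtree has 0 nodes { }, right has 11 {11, 29, 26, 8, 4, 21, 33, 1, 22, 27, 24}.
      Root 24: left subtree has 10 nodes {11, 29, 26, 8, 4, 21, 33, 1, 22, 27}, right has 0 { }.
        Root 4: left subtree has 4 nodes {11, 29, 26, 8}, right has 5 {21, 33, 1, 22, 27}.
          Root 11: left subtree has 0 nodes { }, right has 3 {29, 26, 8}.
            Root 26: left subtree has 1 node {29}, right has 1 {8}.
          Root 21: left subtree has 0 nodes { }, right has 4 {33, 1, 22, 27}.
            Root 22: left subtree has 2 nodes {33, 1}, right has 1 {27}.
              Root 1: left subtree has 1 node {33}, right has 0 { }.

12, 20, 10, 24, 4, 11, 26, 29, 8, 21, 22, 1, 33, 27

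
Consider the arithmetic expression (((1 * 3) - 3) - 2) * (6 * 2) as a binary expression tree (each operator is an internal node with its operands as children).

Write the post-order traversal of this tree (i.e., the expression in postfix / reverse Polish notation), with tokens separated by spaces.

Post-order on an expression tree gives postfix notation: for each operator, emit left operand, right operand, then the operator.

1 3 * 3 - 2 - 6 2 * *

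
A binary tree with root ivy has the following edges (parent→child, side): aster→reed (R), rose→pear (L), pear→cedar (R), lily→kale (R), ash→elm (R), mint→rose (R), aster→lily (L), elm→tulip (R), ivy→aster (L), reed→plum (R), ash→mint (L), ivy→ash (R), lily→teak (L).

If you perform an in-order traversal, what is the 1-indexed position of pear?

9

In-order visits the left subtree, then the node, then the right subtree.
At ivy: go left to aster.
  At aster: go left to lily.
    At lily: go left to teak.
      teak is a leaf — visit teak.
    Visit lily.
    At lily: go right to kale.
      kale is a leaf — visit kale.
  Visit aster.
  At aster: go right to reed.
    At reed: no left child.
    Visit reed.
    At reed: go right to plum.
      plum is a leaf — visit plum.
Visit ivy.
At ivy: go right to ash.
  At ash: go left to mint.
    At mint: no left child.
    Visit mint.
    At mint: go right to rose.
      At rose: go left to pear.
        At pear: no left child.
        Visit pear.
        At pear: go right to cedar.
          cedar is a leaf — visit cedar.
      Visit rose.
      At rose: no right child.
  Visit ash.
  At ash: go right to elm.
    At elm: no left child.
    Visit elm.
    At elm: go right to tulip.
      tulip is a leaf — visit tulip.
Full in-order sequence: teak, lily, kale, aster, reed, plum, ivy, mint, pear, cedar, rose, ash, elm, tulip.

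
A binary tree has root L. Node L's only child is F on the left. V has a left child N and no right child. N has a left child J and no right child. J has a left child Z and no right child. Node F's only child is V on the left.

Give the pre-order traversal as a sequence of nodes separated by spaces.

Pre-order visits the node, then its left subtree, then its right subtree.
Visit L.
At L: go left to F.
  Visit F.
  At F: go left to V.
    Visit V.
    At V: go left to N.
      Visit N.
      At N: go left to J.
        Visit J.
        At J: go left to Z.
          Z is a leaf — visit Z.
        At J: no right child.
      At N: no right child.
    At V: no right child.
  At F: no right child.
At L: no right child.

L F V N J Z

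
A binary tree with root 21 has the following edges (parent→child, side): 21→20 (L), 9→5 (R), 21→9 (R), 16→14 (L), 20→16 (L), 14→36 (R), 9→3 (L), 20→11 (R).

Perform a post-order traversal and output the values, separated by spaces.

36 14 16 11 20 3 5 9 21

Post-order visits the left subtree, then the right subtree, then the node.
At 21: go left to 20.
  At 20: go left to 16.
    At 16: go left to 14.
      At 14: no left child.
      At 14: go right to 36.
        36 is a leaf — visit 36.
      Visit 14.
    At 16: no right child.
    Visit 16.
  At 20: go right to 11.
    11 is a leaf — visit 11.
  Visit 20.
At 21: go right to 9.
  At 9: go left to 3.
    3 is a leaf — visit 3.
  At 9: go right to 5.
    5 is a leaf — visit 5.
  Visit 9.
Visit 21.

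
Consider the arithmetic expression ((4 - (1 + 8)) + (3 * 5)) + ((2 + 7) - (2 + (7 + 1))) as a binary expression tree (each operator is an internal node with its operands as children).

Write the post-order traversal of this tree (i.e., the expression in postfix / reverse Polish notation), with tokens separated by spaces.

Post-order on an expression tree gives postfix notation: for each operator, emit left operand, right operand, then the operator.

4 1 8 + - 3 5 * + 2 7 + 2 7 1 + + - +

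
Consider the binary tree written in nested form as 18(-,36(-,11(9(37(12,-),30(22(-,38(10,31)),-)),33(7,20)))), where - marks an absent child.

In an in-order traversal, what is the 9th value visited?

31

In-order visits the left subtree, then the node, then the right subtree.
At 18: no left child.
Visit 18.
At 18: go right to 36.
  At 36: no left child.
  Visit 36.
  At 36: go right to 11.
    At 11: go left to 9.
      At 9: go left to 37.
        At 37: go left to 12.
          12 is a leaf — visit 12.
        Visit 37.
        At 37: no right child.
      Visit 9.
      At 9: go right to 30.
        At 30: go left to 22.
          At 22: no left child.
          Visit 22.
          At 22: go right to 38.
            At 38: go left to 10.
              10 is a leaf — visit 10.
            Visit 38.
            At 38: go right to 31.
              31 is a leaf — visit 31.
        Visit 30.
        At 30: no right child.
    Visit 11.
    At 11: go right to 33.
      At 33: go left to 7.
        7 is a leaf — visit 7.
      Visit 33.
      At 33: go right to 20.
        20 is a leaf — visit 20.
Full in-order sequence: 18, 36, 12, 37, 9, 22, 10, 38, 31, 30, 11, 7, 33, 20.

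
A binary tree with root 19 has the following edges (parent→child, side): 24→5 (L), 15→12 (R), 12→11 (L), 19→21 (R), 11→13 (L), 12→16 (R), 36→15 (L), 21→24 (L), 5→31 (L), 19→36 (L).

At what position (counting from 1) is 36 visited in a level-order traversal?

Level-order visits nodes level by level from the root, left to right within each level.
Level 0: 19
Level 1: 36, 21
Level 2: 15, 24
Level 3: 12, 5
Level 4: 11, 16, 31
Level 5: 13
Full level-order sequence: 19, 36, 21, 15, 24, 12, 5, 11, 16, 31, 13.

2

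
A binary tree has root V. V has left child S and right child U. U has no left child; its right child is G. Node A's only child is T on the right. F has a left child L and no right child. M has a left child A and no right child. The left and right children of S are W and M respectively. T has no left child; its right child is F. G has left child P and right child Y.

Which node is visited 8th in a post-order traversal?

P

Post-order visits the left subtree, then the right subtree, then the node.
At V: go left to S.
  At S: go left to W.
    W is a leaf — visit W.
  At S: go right to M.
    At M: go left to A.
      At A: no left child.
      At A: go right to T.
        At T: no left child.
        At T: go right to F.
          At F: go left to L.
            L is a leaf — visit L.
          At F: no right child.
          Visit F.
        Visit T.
      Visit A.
    At M: no right child.
    Visit M.
  Visit S.
At V: go right to U.
  At U: no left child.
  At U: go right to G.
    At G: go left to P.
      P is a leaf — visit P.
    At G: go right to Y.
      Y is a leaf — visit Y.
    Visit G.
  Visit U.
Visit V.
Full post-order sequence: W, L, F, T, A, M, S, P, Y, G, U, V.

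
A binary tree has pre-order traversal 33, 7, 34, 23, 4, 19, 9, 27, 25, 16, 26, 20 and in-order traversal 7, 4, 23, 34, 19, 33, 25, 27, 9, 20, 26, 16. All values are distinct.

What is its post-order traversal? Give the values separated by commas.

4, 23, 19, 34, 7, 25, 27, 20, 26, 16, 9, 33

The first element of pre-order is the root; it splits in-order into left and right subtrees.
Root 33: left subtree has 5 nodes {7, 4, 23, 34, 19}, right has 6 {25, 27, 9, 20, 26, 16}.
  Root 7: left subtree has 0 nodes { }, right has 4 {4, 23, 34, 19}.
    Root 34: left subtree has 2 nodes {4, 23}, right has 1 {19}.
      Root 23: left subtree has 1 node {4}, right has 0 { }.
  Root 9: left subtree has 2 nodes {25, 27}, right has 3 {20, 26, 16}.
    Root 27: left subtree has 1 node {25}, right has 0 { }.
    Root 16: left subtree has 2 nodes {20, 26}, right has 0 { }.
      Root 26: left subtree has 1 node {20}, right has 0 { }.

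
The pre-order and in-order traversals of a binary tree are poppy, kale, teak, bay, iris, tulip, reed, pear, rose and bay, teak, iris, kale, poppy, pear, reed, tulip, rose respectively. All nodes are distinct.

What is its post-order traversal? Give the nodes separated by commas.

bay, iris, teak, kale, pear, reed, rose, tulip, poppy

The first element of pre-order is the root; it splits in-order into left and right subtrees.
Root poppy: left subtree has 4 nodes {bay, teak, iris, kale}, right has 4 {pear, reed, tulip, rose}.
  Root kale: left subtree has 3 nodes {bay, teak, iris}, right has 0 { }.
    Root teak: left subtree has 1 node {bay}, right has 1 {iris}.
  Root tulip: left subtree has 2 nodes {pear, reed}, right has 1 {rose}.
    Root reed: left subtree has 1 node {pear}, right has 0 { }.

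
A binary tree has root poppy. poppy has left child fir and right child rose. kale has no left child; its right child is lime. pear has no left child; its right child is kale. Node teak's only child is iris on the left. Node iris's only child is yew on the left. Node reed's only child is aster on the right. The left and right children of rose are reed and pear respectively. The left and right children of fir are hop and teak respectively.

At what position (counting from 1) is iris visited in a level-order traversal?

Level-order visits nodes level by level from the root, left to right within each level.
Level 0: poppy
Level 1: fir, rose
Level 2: hop, teak, reed, pear
Level 3: iris, aster, kale
Level 4: yew, lime
Full level-order sequence: poppy, fir, rose, hop, teak, reed, pear, iris, aster, kale, yew, lime.

8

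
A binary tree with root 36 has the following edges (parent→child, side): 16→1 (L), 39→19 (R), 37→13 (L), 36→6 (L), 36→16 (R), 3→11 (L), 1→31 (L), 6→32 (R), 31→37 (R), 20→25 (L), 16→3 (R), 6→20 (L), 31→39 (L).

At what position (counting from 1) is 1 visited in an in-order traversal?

11

In-order visits the left subtree, then the node, then the right subtree.
At 36: go left to 6.
  At 6: go left to 20.
    At 20: go left to 25.
      25 is a leaf — visit 25.
    Visit 20.
    At 20: no right child.
  Visit 6.
  At 6: go right to 32.
    32 is a leaf — visit 32.
Visit 36.
At 36: go right to 16.
  At 16: go left to 1.
    At 1: go left to 31.
      At 31: go left to 39.
        At 39: no left child.
        Visit 39.
        At 39: go right to 19.
          19 is a leaf — visit 19.
      Visit 31.
      At 31: go right to 37.
        At 37: go left to 13.
          13 is a leaf — visit 13.
        Visit 37.
        At 37: no right child.
    Visit 1.
    At 1: no right child.
  Visit 16.
  At 16: go right to 3.
    At 3: go left to 11.
      11 is a leaf — visit 11.
    Visit 3.
    At 3: no right child.
Full in-order sequence: 25, 20, 6, 32, 36, 39, 19, 31, 13, 37, 1, 16, 11, 3.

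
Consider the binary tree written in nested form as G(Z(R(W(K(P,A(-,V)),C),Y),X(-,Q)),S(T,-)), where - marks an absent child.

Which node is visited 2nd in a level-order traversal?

Z

Level-order visits nodes level by level from the root, left to right within each level.
Level 0: G
Level 1: Z, S
Level 2: R, X, T
Level 3: W, Y, Q
Level 4: K, C
Level 5: P, A
Level 6: V
Full level-order sequence: G, Z, S, R, X, T, W, Y, Q, K, C, P, A, V.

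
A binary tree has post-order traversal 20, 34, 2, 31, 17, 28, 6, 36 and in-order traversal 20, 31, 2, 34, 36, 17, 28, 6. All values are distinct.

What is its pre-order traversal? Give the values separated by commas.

The last element of post-order is the root; it splits in-order into left and right subtrees.
Root 36: left subtree has 4 nodes {20, 31, 2, 34}, right has 3 {17, 28, 6}.
  Root 31: left subtree has 1 node {20}, right has 2 {2, 34}.
    Root 2: left subtree has 0 nodes { }, right has 1 {34}.
  Root 6: left subtree has 2 nodes {17, 28}, right has 0 { }.
    Root 28: left subtree has 1 node {17}, right has 0 { }.

36, 31, 20, 2, 34, 6, 28, 17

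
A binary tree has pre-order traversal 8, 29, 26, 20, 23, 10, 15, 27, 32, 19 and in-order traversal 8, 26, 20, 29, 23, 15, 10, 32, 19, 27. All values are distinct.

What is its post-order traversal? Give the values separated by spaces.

The first element of pre-order is the root; it splits in-order into left and right subtrees.
Root 8: left subtree has 0 nodes { }, right has 9 {26, 20, 29, 23, 15, 10, 32, 19, 27}.
  Root 29: left subtree has 2 nodes {26, 20}, right has 6 {23, 15, 10, 32, 19, 27}.
    Root 26: left subtree has 0 nodes { }, right has 1 {20}.
    Root 23: left subtree has 0 nodes { }, right has 5 {15, 10, 32, 19, 27}.
      Root 10: left subtree has 1 node {15}, right has 3 {32, 19, 27}.
        Root 27: left subtree has 2 nodes {32, 19}, right has 0 { }.
          Root 32: left subtree has 0 nodes { }, right has 1 {19}.

20 26 15 19 32 27 10 23 29 8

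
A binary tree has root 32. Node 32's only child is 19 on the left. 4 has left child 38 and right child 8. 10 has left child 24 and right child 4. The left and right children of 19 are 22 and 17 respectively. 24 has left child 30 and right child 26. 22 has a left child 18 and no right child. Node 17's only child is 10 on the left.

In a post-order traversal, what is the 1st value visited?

18

Post-order visits the left subtree, then the right subtree, then the node.
At 32: go left to 19.
  At 19: go left to 22.
    At 22: go left to 18.
      18 is a leaf — visit 18.
    At 22: no right child.
    Visit 22.
  At 19: go right to 17.
    At 17: go left to 10.
      At 10: go left to 24.
        At 24: go left to 30.
          30 is a leaf — visit 30.
        At 24: go right to 26.
          26 is a leaf — visit 26.
        Visit 24.
      At 10: go right to 4.
        At 4: go left to 38.
          38 is a leaf — visit 38.
        At 4: go right to 8.
          8 is a leaf — visit 8.
        Visit 4.
      Visit 10.
    At 17: no right child.
    Visit 17.
  Visit 19.
At 32: no right child.
Visit 32.
Full post-order sequence: 18, 22, 30, 26, 24, 38, 8, 4, 10, 17, 19, 32.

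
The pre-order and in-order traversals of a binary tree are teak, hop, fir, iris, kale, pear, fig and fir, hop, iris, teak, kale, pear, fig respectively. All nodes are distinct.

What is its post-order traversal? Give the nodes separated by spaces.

The first element of pre-order is the root; it splits in-order into left and right subtrees.
Root teak: left subtree has 3 nodes {fir, hop, iris}, right has 3 {kale, pear, fig}.
  Root hop: left subtree has 1 node {fir}, right has 1 {iris}.
  Root kale: left subtree has 0 nodes { }, right has 2 {pear, fig}.
    Root pear: left subtree has 0 nodes { }, right has 1 {fig}.

fir iris hop fig pear kale teak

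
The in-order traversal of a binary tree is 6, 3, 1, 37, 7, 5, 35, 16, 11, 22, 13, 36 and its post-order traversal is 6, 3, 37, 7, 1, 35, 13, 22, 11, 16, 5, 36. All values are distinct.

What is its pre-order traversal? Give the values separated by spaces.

36 5 1 3 6 7 37 16 35 11 22 13

The last element of post-order is the root; it splits in-order into left and right subtrees.
Root 36: left subtree has 11 nodes {6, 3, 1, 37, 7, 5, 35, 16, 11, 22, 13}, right has 0 { }.
  Root 5: left subtree has 5 nodes {6, 3, 1, 37, 7}, right has 5 {35, 16, 11, 22, 13}.
    Root 1: left subtree has 2 nodes {6, 3}, right has 2 {37, 7}.
      Root 3: left subtree has 1 node {6}, right has 0 { }.
      Root 7: left subtree has 1 node {37}, right has 0 { }.
    Root 16: left subtree has 1 node {35}, right has 3 {11, 22, 13}.
      Root 11: left subtree has 0 nodes { }, right has 2 {22, 13}.
        Root 22: left subtree has 0 nodes { }, right has 1 {13}.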